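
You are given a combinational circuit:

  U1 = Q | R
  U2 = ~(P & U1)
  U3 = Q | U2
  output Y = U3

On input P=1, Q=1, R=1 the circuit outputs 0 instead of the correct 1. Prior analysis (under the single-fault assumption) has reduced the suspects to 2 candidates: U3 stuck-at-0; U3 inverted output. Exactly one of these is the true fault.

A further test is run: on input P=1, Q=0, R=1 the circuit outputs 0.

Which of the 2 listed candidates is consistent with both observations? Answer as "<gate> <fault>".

Evaluate each candidate on input P=1, Q=0, R=1:
  U3 stuck-at-0: U1=1, U2=0, U3=0 [stuck-at-0] → 0 — matches
  U3 inverted output: U1=1, U2=0, U3=1 [inverted output] → 1 — eliminated
Only U3 stuck-at-0 reproduces the observed 0.

U3 stuck-at-0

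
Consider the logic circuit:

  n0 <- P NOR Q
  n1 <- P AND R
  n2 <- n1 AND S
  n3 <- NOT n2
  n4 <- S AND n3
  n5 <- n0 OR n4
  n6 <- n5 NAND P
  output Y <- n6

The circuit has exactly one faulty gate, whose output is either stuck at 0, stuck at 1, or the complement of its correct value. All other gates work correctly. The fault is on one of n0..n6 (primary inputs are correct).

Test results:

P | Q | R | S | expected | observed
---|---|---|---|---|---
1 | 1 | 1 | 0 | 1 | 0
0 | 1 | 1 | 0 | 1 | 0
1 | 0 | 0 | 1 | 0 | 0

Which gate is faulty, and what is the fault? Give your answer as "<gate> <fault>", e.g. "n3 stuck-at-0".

Fault-free values for test 1 (P=1, Q=1, R=1, S=0): n0=0, n1=1, n2=0, n3=1, n4=0, n5=0, n6=1, giving Y=1. Observed 0.
Test 1: faults giving observed 0 are {n0 stuck-at-1, n0 inverted output, n4 stuck-at-1, n4 inverted output, n5 stuck-at-1, n5 inverted output, n6 stuck-at-0, n6 inverted output}.
Test 2 (P=0, Q=1, R=1, S=0): fault-free n0=0, n1=0, n2=0, n3=1, n4=0, n5=0, n6=1 → 1; observed 0. Eliminates n0 stuck-at-1, n0 inverted output, n4 stuck-at-1, n4 inverted output, n5 stuck-at-1, n5 inverted output.
Test 3 (P=1, Q=0, R=0, S=1): fault-free n0=0, n1=0, n2=0, n3=1, n4=1, n5=1, n6=0 → 0; observed 0. Eliminates n6 inverted output.
Only n6 stuck-at-0 is consistent with every test.

n6 stuck-at-0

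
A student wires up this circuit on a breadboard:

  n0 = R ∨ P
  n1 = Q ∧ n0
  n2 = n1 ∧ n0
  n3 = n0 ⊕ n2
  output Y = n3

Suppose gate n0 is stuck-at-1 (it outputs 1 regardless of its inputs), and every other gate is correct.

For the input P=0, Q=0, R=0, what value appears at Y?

Propagate with n0 forced: n0=1 [stuck-at-1], n1=0, n2=0, n3=1.
So Y = 1. (Without the fault it would be 0.)

1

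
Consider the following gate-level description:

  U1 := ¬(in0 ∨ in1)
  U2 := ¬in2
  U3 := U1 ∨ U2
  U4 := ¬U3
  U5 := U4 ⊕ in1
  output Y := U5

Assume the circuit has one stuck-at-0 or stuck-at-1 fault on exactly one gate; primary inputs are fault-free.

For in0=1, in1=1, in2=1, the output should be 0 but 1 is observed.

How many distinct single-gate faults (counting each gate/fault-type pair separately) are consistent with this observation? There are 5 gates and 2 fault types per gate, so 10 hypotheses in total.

Fault-free: U1=0, U2=0, U3=0, U4=1, U5=0 → 0. Observed 1.
  U1 stuck-at-0: output 0 ✗
  U1 stuck-at-1: output 1 ✓
  U2 stuck-at-0: output 0 ✗
  U2 stuck-at-1: output 1 ✓
  U3 stuck-at-0: output 0 ✗
  U3 stuck-at-1: output 1 ✓
  U4 stuck-at-0: output 1 ✓
  U4 stuck-at-1: output 0 ✗
  U5 stuck-at-0: output 0 ✗
  U5 stuck-at-1: output 1 ✓
Consistent faults: {U1 stuck-at-1, U2 stuck-at-1, U3 stuck-at-1, U4 stuck-at-0, U5 stuck-at-1} — 5 in all.

5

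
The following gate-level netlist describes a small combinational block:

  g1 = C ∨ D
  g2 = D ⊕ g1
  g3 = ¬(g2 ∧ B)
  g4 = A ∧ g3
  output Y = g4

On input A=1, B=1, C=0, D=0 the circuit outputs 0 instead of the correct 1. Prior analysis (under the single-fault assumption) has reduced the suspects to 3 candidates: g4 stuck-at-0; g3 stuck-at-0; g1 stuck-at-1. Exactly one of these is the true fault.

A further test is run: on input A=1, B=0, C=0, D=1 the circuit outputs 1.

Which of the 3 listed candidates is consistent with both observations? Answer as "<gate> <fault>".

Evaluate each candidate on input A=1, B=0, C=0, D=1:
  g4 stuck-at-0: g1=1, g2=0, g3=1, g4=0 [stuck-at-0] → 0 — eliminated
  g3 stuck-at-0: g1=1, g2=0, g3=0 [stuck-at-0], g4=0 → 0 — eliminated
  g1 stuck-at-1: g1=1 [stuck-at-1], g2=0, g3=1, g4=1 → 1 — matches
Only g1 stuck-at-1 reproduces the observed 1.

g1 stuck-at-1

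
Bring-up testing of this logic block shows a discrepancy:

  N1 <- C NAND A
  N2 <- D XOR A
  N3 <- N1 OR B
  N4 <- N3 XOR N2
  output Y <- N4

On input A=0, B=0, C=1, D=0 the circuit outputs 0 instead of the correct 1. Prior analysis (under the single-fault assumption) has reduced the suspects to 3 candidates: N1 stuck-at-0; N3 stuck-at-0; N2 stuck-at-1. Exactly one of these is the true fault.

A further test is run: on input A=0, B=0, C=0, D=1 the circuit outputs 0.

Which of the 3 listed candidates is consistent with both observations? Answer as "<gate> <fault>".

N2 stuck-at-1

Evaluate each candidate on input A=0, B=0, C=0, D=1:
  N1 stuck-at-0: N1=0 [stuck-at-0], N2=1, N3=0, N4=1 → 1 — eliminated
  N3 stuck-at-0: N1=1, N2=1, N3=0 [stuck-at-0], N4=1 → 1 — eliminated
  N2 stuck-at-1: N1=1, N2=1 [stuck-at-1], N3=1, N4=0 → 0 — matches
Only N2 stuck-at-1 reproduces the observed 0.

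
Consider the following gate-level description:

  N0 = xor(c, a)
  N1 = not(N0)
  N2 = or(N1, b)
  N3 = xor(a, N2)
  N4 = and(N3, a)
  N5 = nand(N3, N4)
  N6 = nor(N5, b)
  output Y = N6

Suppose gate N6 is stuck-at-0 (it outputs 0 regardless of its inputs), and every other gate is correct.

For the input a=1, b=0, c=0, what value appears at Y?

Propagate with N6 forced: N0=1, N1=0, N2=0, N3=1, N4=1, N5=0, N6=0 [stuck-at-0].
So Y = 0. (Without the fault it would be 1.)

0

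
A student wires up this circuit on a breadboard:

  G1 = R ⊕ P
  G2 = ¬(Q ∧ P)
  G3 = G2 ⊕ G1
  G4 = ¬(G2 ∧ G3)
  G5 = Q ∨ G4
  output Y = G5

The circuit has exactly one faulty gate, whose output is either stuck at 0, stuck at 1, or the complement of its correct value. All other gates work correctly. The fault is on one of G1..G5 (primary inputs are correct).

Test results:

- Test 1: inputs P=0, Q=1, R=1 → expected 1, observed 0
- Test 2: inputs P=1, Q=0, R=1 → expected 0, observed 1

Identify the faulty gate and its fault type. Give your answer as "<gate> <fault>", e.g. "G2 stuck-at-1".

Fault-free values for test 1 (P=0, Q=1, R=1): G1=1, G2=1, G3=0, G4=1, G5=1, giving Y=1. Observed 0.
Test 1: faults giving observed 0 are {G5 stuck-at-0, G5 inverted output}.
Test 2 (P=1, Q=0, R=1): fault-free G1=0, G2=1, G3=1, G4=0, G5=0 → 0; observed 1. Eliminates G5 stuck-at-0.
Only G5 inverted output is consistent with every test.

G5 inverted output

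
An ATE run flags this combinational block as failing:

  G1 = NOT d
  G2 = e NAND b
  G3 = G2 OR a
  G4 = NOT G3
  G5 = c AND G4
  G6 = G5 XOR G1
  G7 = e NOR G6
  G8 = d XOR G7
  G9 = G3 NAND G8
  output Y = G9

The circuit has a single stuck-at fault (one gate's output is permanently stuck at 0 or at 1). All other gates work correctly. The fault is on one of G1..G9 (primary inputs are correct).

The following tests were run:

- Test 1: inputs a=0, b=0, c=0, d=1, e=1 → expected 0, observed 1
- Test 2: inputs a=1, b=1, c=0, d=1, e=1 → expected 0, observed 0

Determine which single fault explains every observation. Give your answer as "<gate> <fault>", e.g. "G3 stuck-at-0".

Fault-free values for test 1 (a=0, b=0, c=0, d=1, e=1): G1=0, G2=1, G3=1, G4=0, G5=0, G6=0, G7=0, G8=1, G9=0, giving Y=0. Observed 1.
Test 1: faults giving observed 1 are {G2 stuck-at-0, G3 stuck-at-0, G7 stuck-at-1, G8 stuck-at-0, G9 stuck-at-1}.
Test 2 (a=1, b=1, c=0, d=1, e=1): fault-free G1=0, G2=0, G3=1, G4=0, G5=0, G6=0, G7=0, G8=1, G9=0 → 0; observed 0. Eliminates G3 stuck-at-0, G7 stuck-at-1, G8 stuck-at-0, G9 stuck-at-1.
Only G2 stuck-at-0 is consistent with every test.

G2 stuck-at-0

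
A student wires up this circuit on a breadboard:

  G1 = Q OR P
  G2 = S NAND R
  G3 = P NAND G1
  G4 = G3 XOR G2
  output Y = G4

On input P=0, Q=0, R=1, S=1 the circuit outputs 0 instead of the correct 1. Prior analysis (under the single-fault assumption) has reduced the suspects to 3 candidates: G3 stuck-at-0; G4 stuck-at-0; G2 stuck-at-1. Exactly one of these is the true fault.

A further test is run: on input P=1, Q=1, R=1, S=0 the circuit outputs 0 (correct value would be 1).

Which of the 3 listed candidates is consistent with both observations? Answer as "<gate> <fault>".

Evaluate each candidate on input P=1, Q=1, R=1, S=0:
  G3 stuck-at-0: G1=1, G2=1, G3=0 [stuck-at-0], G4=1 → 1 — eliminated
  G4 stuck-at-0: G1=1, G2=1, G3=0, G4=0 [stuck-at-0] → 0 — matches
  G2 stuck-at-1: G1=1, G2=1 [stuck-at-1], G3=0, G4=1 → 1 — eliminated
Only G4 stuck-at-0 reproduces the observed 0.

G4 stuck-at-0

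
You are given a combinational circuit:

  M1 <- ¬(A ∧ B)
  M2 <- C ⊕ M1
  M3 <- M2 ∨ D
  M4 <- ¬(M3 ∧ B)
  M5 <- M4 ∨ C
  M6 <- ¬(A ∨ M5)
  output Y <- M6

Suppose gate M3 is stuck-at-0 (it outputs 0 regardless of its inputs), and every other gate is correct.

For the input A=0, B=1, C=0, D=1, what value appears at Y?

0

Propagate with M3 forced: M1=1, M2=1, M3=0 [stuck-at-0], M4=1, M5=1, M6=0.
So Y = 0. (Without the fault it would be 1.)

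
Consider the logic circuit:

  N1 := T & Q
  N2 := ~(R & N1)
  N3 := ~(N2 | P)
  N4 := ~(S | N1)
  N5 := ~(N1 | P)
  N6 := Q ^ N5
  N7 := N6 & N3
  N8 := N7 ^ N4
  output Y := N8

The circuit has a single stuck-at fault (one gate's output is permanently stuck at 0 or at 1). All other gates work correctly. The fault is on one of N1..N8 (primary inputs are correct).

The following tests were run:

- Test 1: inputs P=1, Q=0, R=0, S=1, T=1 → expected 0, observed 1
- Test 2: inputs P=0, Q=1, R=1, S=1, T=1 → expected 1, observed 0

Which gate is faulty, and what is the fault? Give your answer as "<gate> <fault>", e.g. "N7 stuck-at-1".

N4 stuck-at-1

Fault-free values for test 1 (P=1, Q=0, R=0, S=1, T=1): N1=0, N2=1, N3=0, N4=0, N5=0, N6=0, N7=0, N8=0, giving Y=0. Observed 1.
Test 1: faults giving observed 1 are {N4 stuck-at-1, N7 stuck-at-1, N8 stuck-at-1}.
Test 2 (P=0, Q=1, R=1, S=1, T=1): fault-free N1=1, N2=0, N3=1, N4=0, N5=0, N6=1, N7=1, N8=1 → 1; observed 0. Eliminates N7 stuck-at-1, N8 stuck-at-1.
Only N4 stuck-at-1 is consistent with every test.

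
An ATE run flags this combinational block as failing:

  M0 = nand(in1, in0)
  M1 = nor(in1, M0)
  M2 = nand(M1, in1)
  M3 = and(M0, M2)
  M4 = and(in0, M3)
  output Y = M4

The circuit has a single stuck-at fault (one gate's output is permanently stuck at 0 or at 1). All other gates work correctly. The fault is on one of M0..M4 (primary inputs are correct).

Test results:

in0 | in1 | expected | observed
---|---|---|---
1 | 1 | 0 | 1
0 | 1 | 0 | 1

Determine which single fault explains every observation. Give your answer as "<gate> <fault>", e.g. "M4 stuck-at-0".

M4 stuck-at-1

Fault-free values for test 1 (in0=1, in1=1): M0=0, M1=0, M2=1, M3=0, M4=0, giving Y=0. Observed 1.
Test 1: faults giving observed 1 are {M0 stuck-at-1, M3 stuck-at-1, M4 stuck-at-1}.
Test 2 (in0=0, in1=1): fault-free M0=1, M1=0, M2=1, M3=1, M4=0 → 0; observed 1. Eliminates M0 stuck-at-1, M3 stuck-at-1.
Only M4 stuck-at-1 is consistent with every test.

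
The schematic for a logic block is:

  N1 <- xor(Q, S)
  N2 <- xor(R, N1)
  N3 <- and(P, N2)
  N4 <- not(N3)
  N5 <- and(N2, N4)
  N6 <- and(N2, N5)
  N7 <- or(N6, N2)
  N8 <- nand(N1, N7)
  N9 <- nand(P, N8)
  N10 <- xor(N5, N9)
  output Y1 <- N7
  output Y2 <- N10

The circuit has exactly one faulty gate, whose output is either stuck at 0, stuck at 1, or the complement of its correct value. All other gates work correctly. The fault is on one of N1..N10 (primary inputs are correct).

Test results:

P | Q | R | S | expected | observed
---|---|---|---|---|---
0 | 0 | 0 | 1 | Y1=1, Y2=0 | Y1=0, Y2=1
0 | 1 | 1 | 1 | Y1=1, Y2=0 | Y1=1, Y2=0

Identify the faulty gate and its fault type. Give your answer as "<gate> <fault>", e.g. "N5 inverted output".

Fault-free values for test 1 (P=0, Q=0, R=0, S=1): N1=1, N2=1, N3=0, N4=1, N5=1, N6=1, N7=1, N8=0, N9=1, N10=0, giving Y1=1, Y2=0. Observed Y1=0, Y2=1.
Test 1: faults giving observed Y1=0, Y2=1 are {N1 stuck-at-0, N1 inverted output, N2 stuck-at-0, N2 inverted output}.
Test 2 (P=0, Q=1, R=1, S=1): fault-free N1=0, N2=1, N3=0, N4=1, N5=1, N6=1, N7=1, N8=1, N9=1, N10=0 → Y1=1, Y2=0; observed Y1=1, Y2=0. Eliminates N1 inverted output, N2 stuck-at-0, N2 inverted output.
Only N1 stuck-at-0 is consistent with every test.

N1 stuck-at-0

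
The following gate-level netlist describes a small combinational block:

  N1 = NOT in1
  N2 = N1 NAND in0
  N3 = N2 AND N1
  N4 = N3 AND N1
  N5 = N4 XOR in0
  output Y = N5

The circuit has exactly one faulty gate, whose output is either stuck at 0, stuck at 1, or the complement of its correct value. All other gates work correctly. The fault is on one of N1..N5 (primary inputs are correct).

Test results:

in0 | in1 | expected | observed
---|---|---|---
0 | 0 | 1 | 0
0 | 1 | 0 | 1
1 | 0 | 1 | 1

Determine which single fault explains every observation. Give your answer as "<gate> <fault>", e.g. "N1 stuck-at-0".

Fault-free values for test 1 (in0=0, in1=0): N1=1, N2=1, N3=1, N4=1, N5=1, giving Y=1. Observed 0.
Test 1: faults giving observed 0 are {N1 stuck-at-0, N1 inverted output, N2 stuck-at-0, N2 inverted output, N3 stuck-at-0, N3 inverted output, N4 stuck-at-0, N4 inverted output, N5 stuck-at-0, N5 inverted output}.
Test 2 (in0=0, in1=1): fault-free N1=0, N2=1, N3=0, N4=0, N5=0 → 0; observed 1. Eliminates N1 stuck-at-0, N2 stuck-at-0, N2 inverted output, N3 stuck-at-0, N3 inverted output, N4 stuck-at-0, N5 stuck-at-0.
Test 3 (in0=1, in1=0): fault-free N1=1, N2=0, N3=0, N4=0, N5=1 → 1; observed 1. Eliminates N4 inverted output, N5 inverted output.
Only N1 inverted output is consistent with every test.

N1 inverted output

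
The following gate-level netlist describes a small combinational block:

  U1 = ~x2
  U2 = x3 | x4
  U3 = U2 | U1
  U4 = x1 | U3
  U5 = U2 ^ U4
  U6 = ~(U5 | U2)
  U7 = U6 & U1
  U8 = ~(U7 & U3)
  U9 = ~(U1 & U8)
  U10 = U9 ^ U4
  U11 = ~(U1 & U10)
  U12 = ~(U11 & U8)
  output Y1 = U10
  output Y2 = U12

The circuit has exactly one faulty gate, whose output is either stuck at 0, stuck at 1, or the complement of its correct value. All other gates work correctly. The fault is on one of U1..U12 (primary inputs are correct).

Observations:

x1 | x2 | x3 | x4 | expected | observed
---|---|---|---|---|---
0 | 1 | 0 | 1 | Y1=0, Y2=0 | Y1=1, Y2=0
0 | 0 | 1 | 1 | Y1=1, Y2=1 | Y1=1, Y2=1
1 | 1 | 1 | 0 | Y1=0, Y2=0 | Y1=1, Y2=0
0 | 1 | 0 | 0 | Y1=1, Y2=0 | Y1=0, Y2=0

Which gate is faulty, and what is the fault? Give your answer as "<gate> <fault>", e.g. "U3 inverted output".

Fault-free values for test 1 (x1=0, x2=1, x3=0, x4=1): U1=0, U2=1, U3=1, U4=1, U5=0, U6=0, U7=0, U8=1, U9=1, U10=0, U11=1, U12=0, giving Y1=0, Y2=0. Observed Y1=1, Y2=0.
Test 1: faults giving observed Y1=1, Y2=0 are {U2 stuck-at-0, U2 inverted output, U3 stuck-at-0, U3 inverted output, U4 stuck-at-0, U4 inverted output, U9 stuck-at-0, U9 inverted output, U10 stuck-at-1, U10 inverted output}.
Test 2 (x1=0, x2=0, x3=1, x4=1): fault-free U1=1, U2=1, U3=1, U4=1, U5=0, U6=0, U7=0, U8=1, U9=0, U10=1, U11=0, U12=1 → Y1=1, Y2=1; observed Y1=1, Y2=1. Eliminates U3 stuck-at-0, U3 inverted output, U4 stuck-at-0, U4 inverted output, U9 inverted output, U10 inverted output.
Test 3 (x1=1, x2=1, x3=1, x4=0): fault-free U1=0, U2=1, U3=1, U4=1, U5=0, U6=0, U7=0, U8=1, U9=1, U10=0, U11=1, U12=0 → Y1=0, Y2=0; observed Y1=1, Y2=0. Eliminates U2 stuck-at-0, U2 inverted output.
Test 4 (x1=0, x2=1, x3=0, x4=0): fault-free U1=0, U2=0, U3=0, U4=0, U5=0, U6=1, U7=0, U8=1, U9=1, U10=1, U11=1, U12=0 → Y1=1, Y2=0; observed Y1=0, Y2=0. Eliminates U10 stuck-at-1.
Only U9 stuck-at-0 is consistent with every test.

U9 stuck-at-0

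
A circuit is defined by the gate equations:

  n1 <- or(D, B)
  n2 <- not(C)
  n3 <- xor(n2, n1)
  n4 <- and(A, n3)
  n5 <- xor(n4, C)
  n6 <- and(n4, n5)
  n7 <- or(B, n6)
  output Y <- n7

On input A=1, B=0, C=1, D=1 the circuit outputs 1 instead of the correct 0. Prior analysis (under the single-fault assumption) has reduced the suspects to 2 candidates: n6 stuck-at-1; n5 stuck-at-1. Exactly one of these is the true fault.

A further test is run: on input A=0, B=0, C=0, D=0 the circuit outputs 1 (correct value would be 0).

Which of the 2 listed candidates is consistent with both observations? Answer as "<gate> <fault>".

Evaluate each candidate on input A=0, B=0, C=0, D=0:
  n6 stuck-at-1: n1=0, n2=1, n3=1, n4=0, n5=0, n6=1 [stuck-at-1], n7=1 → 1 — matches
  n5 stuck-at-1: n1=0, n2=1, n3=1, n4=0, n5=1 [stuck-at-1], n6=0, n7=0 → 0 — eliminated
Only n6 stuck-at-1 reproduces the observed 1.

n6 stuck-at-1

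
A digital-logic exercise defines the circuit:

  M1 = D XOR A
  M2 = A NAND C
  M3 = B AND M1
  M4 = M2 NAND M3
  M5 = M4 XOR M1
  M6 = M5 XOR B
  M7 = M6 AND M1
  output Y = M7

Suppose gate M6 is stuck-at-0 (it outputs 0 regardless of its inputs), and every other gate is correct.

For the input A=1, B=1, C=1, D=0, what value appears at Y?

0

Propagate with M6 forced: M1=1, M2=0, M3=1, M4=1, M5=0, M6=0 [stuck-at-0], M7=0.
So Y = 0. (Without the fault it would be 1.)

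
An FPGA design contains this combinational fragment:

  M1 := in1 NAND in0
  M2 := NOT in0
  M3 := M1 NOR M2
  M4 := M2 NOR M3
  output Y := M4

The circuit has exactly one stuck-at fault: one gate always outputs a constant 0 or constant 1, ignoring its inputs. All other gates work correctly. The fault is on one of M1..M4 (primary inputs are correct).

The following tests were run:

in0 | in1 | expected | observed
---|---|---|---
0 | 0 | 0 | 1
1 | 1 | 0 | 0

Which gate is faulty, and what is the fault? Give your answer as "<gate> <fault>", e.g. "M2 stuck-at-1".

M2 stuck-at-0

Fault-free values for test 1 (in0=0, in1=0): M1=1, M2=1, M3=0, M4=0, giving Y=0. Observed 1.
Test 1: faults giving observed 1 are {M2 stuck-at-0, M4 stuck-at-1}.
Test 2 (in0=1, in1=1): fault-free M1=0, M2=0, M3=1, M4=0 → 0; observed 0. Eliminates M4 stuck-at-1.
Only M2 stuck-at-0 is consistent with every test.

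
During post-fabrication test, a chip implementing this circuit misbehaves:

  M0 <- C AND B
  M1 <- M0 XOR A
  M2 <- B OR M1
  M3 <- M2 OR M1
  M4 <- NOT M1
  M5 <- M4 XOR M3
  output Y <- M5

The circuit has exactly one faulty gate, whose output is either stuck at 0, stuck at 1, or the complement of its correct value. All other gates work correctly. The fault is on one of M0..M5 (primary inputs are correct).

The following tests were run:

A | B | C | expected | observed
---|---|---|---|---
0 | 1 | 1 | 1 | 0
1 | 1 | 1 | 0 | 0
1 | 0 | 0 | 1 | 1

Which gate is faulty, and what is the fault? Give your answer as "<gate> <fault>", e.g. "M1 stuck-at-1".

Fault-free values for test 1 (A=0, B=1, C=1): M0=1, M1=1, M2=1, M3=1, M4=0, M5=1, giving Y=1. Observed 0.
Test 1: faults giving observed 0 are {M0 stuck-at-0, M0 inverted output, M1 stuck-at-0, M1 inverted output, M3 stuck-at-0, M3 inverted output, M4 stuck-at-1, M4 inverted output, M5 stuck-at-0, M5 inverted output}.
Test 2 (A=1, B=1, C=1): fault-free M0=1, M1=0, M2=1, M3=1, M4=1, M5=0 → 0; observed 0. Eliminates M0 stuck-at-0, M0 inverted output, M1 inverted output, M3 stuck-at-0, M3 inverted output, M4 inverted output, M5 inverted output.
Test 3 (A=1, B=0, C=0): fault-free M0=0, M1=1, M2=1, M3=1, M4=0, M5=1 → 1; observed 1. Eliminates M4 stuck-at-1, M5 stuck-at-0.
Only M1 stuck-at-0 is consistent with every test.

M1 stuck-at-0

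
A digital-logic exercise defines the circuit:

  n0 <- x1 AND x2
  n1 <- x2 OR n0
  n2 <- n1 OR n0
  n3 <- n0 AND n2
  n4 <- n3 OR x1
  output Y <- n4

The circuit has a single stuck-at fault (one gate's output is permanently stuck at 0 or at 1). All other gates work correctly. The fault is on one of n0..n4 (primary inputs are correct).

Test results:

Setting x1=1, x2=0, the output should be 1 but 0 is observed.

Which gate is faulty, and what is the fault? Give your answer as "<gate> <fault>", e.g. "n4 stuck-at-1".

n4 stuck-at-0

Fault-free values for test 1 (x1=1, x2=0): n0=0, n1=0, n2=0, n3=0, n4=1, giving Y=1. Observed 0.
Test 1: faults giving observed 0 are {n4 stuck-at-0}.
Only n4 stuck-at-0 is consistent with every test.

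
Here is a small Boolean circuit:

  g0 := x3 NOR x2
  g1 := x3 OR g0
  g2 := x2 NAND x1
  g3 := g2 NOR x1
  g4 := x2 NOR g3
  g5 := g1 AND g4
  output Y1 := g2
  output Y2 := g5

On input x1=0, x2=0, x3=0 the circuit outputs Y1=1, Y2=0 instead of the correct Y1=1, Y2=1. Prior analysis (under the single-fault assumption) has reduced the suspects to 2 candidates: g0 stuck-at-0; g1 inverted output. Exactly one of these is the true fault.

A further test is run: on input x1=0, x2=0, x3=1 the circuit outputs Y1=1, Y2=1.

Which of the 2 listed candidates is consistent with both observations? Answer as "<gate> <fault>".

g0 stuck-at-0

Evaluate each candidate on input x1=0, x2=0, x3=1:
  g0 stuck-at-0: g0=0 [stuck-at-0], g1=1, g2=1, g3=0, g4=1, g5=1 → Y1=1, Y2=1 — matches
  g1 inverted output: g0=0, g1=0 [inverted output], g2=1, g3=0, g4=1, g5=0 → Y1=1, Y2=0 — eliminated
Only g0 stuck-at-0 reproduces the observed Y1=1, Y2=1.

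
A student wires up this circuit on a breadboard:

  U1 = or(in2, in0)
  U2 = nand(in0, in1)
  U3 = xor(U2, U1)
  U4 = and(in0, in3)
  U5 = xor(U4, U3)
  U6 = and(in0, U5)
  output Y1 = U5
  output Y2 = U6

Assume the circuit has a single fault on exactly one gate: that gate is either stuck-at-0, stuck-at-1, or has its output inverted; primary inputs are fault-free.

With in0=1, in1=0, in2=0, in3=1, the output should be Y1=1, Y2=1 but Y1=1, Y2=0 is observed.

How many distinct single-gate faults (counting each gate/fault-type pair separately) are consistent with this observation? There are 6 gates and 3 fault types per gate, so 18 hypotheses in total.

Fault-free: U1=1, U2=1, U3=0, U4=1, U5=1, U6=1 → Y1=1, Y2=1. Observed Y1=1, Y2=0.
  U1: none of the 3 fault types match ✗
  U2: none of the 3 fault types match ✗
  U3: none of the 3 fault types match ✗
  U4: none of the 3 fault types match ✗
  U5: none of the 3 fault types match ✗
  U6: stuck-at-0, inverted output ✓; others ✗
Consistent faults: {U6 stuck-at-0, U6 inverted output} — 2 in all.

2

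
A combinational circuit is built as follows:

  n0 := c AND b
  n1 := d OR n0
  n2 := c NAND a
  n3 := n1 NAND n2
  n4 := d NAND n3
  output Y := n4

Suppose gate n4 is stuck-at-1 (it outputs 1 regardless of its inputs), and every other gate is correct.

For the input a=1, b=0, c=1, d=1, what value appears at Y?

Propagate with n4 forced: n0=0, n1=1, n2=0, n3=1, n4=1 [stuck-at-1].
So Y = 1. (Without the fault it would be 0.)

1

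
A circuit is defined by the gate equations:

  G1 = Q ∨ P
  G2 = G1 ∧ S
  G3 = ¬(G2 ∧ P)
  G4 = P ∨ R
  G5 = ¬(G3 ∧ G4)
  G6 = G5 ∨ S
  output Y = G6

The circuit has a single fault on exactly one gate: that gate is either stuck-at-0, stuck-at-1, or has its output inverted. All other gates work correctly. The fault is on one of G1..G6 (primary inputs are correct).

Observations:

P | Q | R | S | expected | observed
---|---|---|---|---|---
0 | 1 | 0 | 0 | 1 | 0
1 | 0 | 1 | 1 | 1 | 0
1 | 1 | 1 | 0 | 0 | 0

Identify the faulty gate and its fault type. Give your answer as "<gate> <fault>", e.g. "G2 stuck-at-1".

G6 stuck-at-0

Fault-free values for test 1 (P=0, Q=1, R=0, S=0): G1=1, G2=0, G3=1, G4=0, G5=1, G6=1, giving Y=1. Observed 0.
Test 1: faults giving observed 0 are {G4 stuck-at-1, G4 inverted output, G5 stuck-at-0, G5 inverted output, G6 stuck-at-0, G6 inverted output}.
Test 2 (P=1, Q=0, R=1, S=1): fault-free G1=1, G2=1, G3=0, G4=1, G5=1, G6=1 → 1; observed 0. Eliminates G4 stuck-at-1, G4 inverted output, G5 stuck-at-0, G5 inverted output.
Test 3 (P=1, Q=1, R=1, S=0): fault-free G1=1, G2=0, G3=1, G4=1, G5=0, G6=0 → 0; observed 0. Eliminates G6 inverted output.
Only G6 stuck-at-0 is consistent with every test.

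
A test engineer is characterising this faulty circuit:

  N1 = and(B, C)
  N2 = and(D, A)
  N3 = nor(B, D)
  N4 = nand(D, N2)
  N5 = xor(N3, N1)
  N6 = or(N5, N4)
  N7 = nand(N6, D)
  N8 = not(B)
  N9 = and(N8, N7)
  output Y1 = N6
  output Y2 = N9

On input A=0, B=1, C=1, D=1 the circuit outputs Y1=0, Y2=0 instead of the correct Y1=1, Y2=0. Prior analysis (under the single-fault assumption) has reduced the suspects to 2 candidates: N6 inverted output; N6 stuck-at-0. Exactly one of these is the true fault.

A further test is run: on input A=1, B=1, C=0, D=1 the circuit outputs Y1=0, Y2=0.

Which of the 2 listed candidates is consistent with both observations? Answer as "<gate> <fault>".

N6 stuck-at-0

Evaluate each candidate on input A=1, B=1, C=0, D=1:
  N6 inverted output: N1=0, N2=1, N3=0, N4=0, N5=0, N6=1 [inverted output], N7=0, N8=0, N9=0 → Y1=1, Y2=0 — eliminated
  N6 stuck-at-0: N1=0, N2=1, N3=0, N4=0, N5=0, N6=0 [stuck-at-0], N7=1, N8=0, N9=0 → Y1=0, Y2=0 — matches
Only N6 stuck-at-0 reproduces the observed Y1=0, Y2=0.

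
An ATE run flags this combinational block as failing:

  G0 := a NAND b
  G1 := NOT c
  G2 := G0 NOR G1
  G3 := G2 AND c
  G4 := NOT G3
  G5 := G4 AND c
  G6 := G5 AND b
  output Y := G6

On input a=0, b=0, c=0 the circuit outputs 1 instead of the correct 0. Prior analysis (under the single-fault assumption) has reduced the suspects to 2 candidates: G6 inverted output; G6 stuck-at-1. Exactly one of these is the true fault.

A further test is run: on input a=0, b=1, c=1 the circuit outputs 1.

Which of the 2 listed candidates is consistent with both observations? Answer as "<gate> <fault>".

G6 stuck-at-1

Evaluate each candidate on input a=0, b=1, c=1:
  G6 inverted output: G0=1, G1=0, G2=0, G3=0, G4=1, G5=1, G6=0 [inverted output] → 0 — eliminated
  G6 stuck-at-1: G0=1, G1=0, G2=0, G3=0, G4=1, G5=1, G6=1 [stuck-at-1] → 1 — matches
Only G6 stuck-at-1 reproduces the observed 1.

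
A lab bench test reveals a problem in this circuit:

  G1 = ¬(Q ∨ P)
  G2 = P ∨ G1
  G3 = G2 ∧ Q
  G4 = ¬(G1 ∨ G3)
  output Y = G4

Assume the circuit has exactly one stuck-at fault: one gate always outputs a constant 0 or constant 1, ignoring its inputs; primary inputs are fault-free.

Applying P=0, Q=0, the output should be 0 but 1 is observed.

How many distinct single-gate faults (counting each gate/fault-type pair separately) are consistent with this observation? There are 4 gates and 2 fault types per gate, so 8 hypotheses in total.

Fault-free: G1=1, G2=1, G3=0, G4=0 → 0. Observed 1.
  G1 stuck-at-0: output 1 ✓
  G1 stuck-at-1: output 0 ✗
  G2 stuck-at-0: output 0 ✗
  G2 stuck-at-1: output 0 ✗
  G3 stuck-at-0: output 0 ✗
  G3 stuck-at-1: output 0 ✗
  G4 stuck-at-0: output 0 ✗
  G4 stuck-at-1: output 1 ✓
Consistent faults: {G1 stuck-at-0, G4 stuck-at-1} — 2 in all.

2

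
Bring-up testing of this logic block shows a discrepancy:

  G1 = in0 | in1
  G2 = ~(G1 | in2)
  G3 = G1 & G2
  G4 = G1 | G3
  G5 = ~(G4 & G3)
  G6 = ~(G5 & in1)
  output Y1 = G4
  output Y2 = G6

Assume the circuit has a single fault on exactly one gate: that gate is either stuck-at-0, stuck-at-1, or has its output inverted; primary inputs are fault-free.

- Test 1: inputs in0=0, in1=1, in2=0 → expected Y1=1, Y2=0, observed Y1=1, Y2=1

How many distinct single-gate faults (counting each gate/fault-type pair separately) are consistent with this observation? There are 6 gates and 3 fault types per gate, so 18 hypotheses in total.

Fault-free: G1=1, G2=0, G3=0, G4=1, G5=1, G6=0 → Y1=1, Y2=0. Observed Y1=1, Y2=1.
  G1: none of the 3 fault types match ✗
  G2: stuck-at-1, inverted output ✓; others ✗
  G3: stuck-at-1, inverted output ✓; others ✗
  G4: none of the 3 fault types match ✗
  G5: stuck-at-0, inverted output ✓; others ✗
  G6: stuck-at-1, inverted output ✓; others ✗
Consistent faults: {G2 stuck-at-1, G2 inverted output, G3 stuck-at-1, G3 inverted output, G5 stuck-at-0, G5 inverted output, G6 stuck-at-1, G6 inverted output} — 8 in all.

8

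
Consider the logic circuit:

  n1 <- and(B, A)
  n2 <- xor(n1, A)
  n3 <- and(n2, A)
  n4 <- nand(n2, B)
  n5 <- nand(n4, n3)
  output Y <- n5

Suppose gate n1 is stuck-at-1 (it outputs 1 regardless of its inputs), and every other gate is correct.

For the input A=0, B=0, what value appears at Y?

Propagate with n1 forced: n1=1 [stuck-at-1], n2=1, n3=0, n4=1, n5=1.
So Y = 1. (Same as the fault-free value — the fault is masked on this input.)

1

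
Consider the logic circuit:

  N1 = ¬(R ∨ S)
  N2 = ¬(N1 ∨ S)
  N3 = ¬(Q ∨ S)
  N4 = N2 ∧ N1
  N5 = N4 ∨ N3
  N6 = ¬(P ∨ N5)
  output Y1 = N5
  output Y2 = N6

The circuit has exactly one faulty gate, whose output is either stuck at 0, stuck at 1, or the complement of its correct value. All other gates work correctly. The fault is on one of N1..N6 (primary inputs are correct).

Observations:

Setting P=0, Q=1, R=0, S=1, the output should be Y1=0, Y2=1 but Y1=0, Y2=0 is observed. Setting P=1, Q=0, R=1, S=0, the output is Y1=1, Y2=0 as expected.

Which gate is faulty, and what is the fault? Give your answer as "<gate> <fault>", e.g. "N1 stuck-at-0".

Fault-free values for test 1 (P=0, Q=1, R=0, S=1): N1=0, N2=0, N3=0, N4=0, N5=0, N6=1, giving Y1=0, Y2=1. Observed Y1=0, Y2=0.
Test 1: faults giving observed Y1=0, Y2=0 are {N6 stuck-at-0, N6 inverted output}.
Test 2 (P=1, Q=0, R=1, S=0): fault-free N1=0, N2=1, N3=1, N4=0, N5=1, N6=0 → Y1=1, Y2=0; observed Y1=1, Y2=0. Eliminates N6 inverted output.
Only N6 stuck-at-0 is consistent with every test.

N6 stuck-at-0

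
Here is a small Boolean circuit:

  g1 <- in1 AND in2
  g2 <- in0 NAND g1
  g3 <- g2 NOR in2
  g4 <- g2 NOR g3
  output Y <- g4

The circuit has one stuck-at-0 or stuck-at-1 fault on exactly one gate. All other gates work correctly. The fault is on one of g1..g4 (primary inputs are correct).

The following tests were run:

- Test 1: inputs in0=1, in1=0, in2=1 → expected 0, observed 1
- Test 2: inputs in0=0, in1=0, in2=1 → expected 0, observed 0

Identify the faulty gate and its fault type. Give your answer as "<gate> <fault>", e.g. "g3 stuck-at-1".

g1 stuck-at-1

Fault-free values for test 1 (in0=1, in1=0, in2=1): g1=0, g2=1, g3=0, g4=0, giving Y=0. Observed 1.
Test 1: faults giving observed 1 are {g1 stuck-at-1, g2 stuck-at-0, g4 stuck-at-1}.
Test 2 (in0=0, in1=0, in2=1): fault-free g1=0, g2=1, g3=0, g4=0 → 0; observed 0. Eliminates g2 stuck-at-0, g4 stuck-at-1.
Only g1 stuck-at-1 is consistent with every test.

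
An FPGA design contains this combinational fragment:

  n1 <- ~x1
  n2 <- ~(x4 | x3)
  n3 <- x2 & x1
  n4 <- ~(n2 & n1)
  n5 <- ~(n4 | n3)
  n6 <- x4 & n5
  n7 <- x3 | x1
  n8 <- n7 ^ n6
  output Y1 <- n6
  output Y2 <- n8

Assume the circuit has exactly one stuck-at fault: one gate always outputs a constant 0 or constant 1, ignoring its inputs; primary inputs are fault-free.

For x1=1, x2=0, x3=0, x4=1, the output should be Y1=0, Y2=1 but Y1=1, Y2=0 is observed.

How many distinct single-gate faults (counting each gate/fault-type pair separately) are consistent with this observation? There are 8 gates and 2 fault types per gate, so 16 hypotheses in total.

Fault-free: n1=0, n2=0, n3=0, n4=1, n5=0, n6=0, n7=1, n8=1 → Y1=0, Y2=1. Observed Y1=1, Y2=0.
  n1: none of the 2 fault types match ✗
  n2: none of the 2 fault types match ✗
  n3: none of the 2 fault types match ✗
  n4: stuck-at-0 ✓; others ✗
  n5: stuck-at-1 ✓; others ✗
  n6: stuck-at-1 ✓; others ✗
  n7: none of the 2 fault types match ✗
  n8: none of the 2 fault types match ✗
Consistent faults: {n4 stuck-at-0, n5 stuck-at-1, n6 stuck-at-1} — 3 in all.

3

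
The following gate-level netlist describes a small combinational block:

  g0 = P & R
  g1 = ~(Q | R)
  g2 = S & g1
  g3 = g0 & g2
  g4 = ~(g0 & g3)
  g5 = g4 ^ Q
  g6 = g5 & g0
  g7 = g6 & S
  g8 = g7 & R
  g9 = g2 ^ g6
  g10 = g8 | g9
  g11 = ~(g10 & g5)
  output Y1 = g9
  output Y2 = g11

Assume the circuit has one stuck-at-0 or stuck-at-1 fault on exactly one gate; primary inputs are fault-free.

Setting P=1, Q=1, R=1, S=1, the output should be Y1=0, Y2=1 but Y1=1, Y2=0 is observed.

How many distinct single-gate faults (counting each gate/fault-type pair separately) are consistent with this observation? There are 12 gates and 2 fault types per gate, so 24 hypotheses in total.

3

Fault-free: g0=1, g1=0, g2=0, g3=0, g4=1, g5=0, g6=0, g7=0, g8=0, g9=0, g10=0, g11=1 → Y1=0, Y2=1. Observed Y1=1, Y2=0.
  g0: none of the 2 fault types match ✗
  g1: none of the 2 fault types match ✗
  g2: none of the 2 fault types match ✗
  g3: stuck-at-1 ✓; others ✗
  g4: stuck-at-0 ✓; others ✗
  g5: stuck-at-1 ✓; others ✗
  g6: none of the 2 fault types match ✗
  g7: none of the 2 fault types match ✗
  g8: none of the 2 fault types match ✗
  g9: none of the 2 fault types match ✗
  g10: none of the 2 fault types match ✗
  g11: none of the 2 fault types match ✗
Consistent faults: {g3 stuck-at-1, g4 stuck-at-0, g5 stuck-at-1} — 3 in all.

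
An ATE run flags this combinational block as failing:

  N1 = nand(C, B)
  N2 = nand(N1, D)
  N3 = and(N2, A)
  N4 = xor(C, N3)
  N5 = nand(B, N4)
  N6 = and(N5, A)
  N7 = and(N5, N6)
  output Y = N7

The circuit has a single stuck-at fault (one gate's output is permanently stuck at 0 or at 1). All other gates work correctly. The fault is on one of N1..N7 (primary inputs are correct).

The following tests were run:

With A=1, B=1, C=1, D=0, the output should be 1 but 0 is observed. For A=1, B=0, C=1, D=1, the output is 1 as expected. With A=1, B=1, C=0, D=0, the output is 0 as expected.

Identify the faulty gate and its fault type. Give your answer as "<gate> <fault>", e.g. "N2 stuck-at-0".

Fault-free values for test 1 (A=1, B=1, C=1, D=0): N1=0, N2=1, N3=1, N4=0, N5=1, N6=1, N7=1, giving Y=1. Observed 0.
Test 1: faults giving observed 0 are {N2 stuck-at-0, N3 stuck-at-0, N4 stuck-at-1, N5 stuck-at-0, N6 stuck-at-0, N7 stuck-at-0}.
Test 2 (A=1, B=0, C=1, D=1): fault-free N1=1, N2=0, N3=0, N4=1, N5=1, N6=1, N7=1 → 1; observed 1. Eliminates N5 stuck-at-0, N6 stuck-at-0, N7 stuck-at-0.
Test 3 (A=1, B=1, C=0, D=0): fault-free N1=1, N2=1, N3=1, N4=1, N5=0, N6=0, N7=0 → 0; observed 0. Eliminates N2 stuck-at-0, N3 stuck-at-0.
Only N4 stuck-at-1 is consistent with every test.

N4 stuck-at-1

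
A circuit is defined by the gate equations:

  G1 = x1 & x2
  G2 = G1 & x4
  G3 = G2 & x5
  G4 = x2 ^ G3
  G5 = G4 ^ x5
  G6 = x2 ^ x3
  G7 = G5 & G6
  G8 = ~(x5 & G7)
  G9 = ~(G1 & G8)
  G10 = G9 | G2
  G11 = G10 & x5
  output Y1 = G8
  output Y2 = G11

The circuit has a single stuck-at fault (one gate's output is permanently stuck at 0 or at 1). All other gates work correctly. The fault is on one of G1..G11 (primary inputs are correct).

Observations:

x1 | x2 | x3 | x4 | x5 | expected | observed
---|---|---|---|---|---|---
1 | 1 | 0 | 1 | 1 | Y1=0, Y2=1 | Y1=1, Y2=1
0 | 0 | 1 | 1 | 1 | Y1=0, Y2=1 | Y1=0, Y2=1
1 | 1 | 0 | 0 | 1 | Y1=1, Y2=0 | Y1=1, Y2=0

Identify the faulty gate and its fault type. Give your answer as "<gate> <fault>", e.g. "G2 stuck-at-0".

Fault-free values for test 1 (x1=1, x2=1, x3=0, x4=1, x5=1): G1=1, G2=1, G3=1, G4=0, G5=1, G6=1, G7=1, G8=0, G9=1, G10=1, G11=1, giving Y1=0, Y2=1. Observed Y1=1, Y2=1.
Test 1: faults giving observed Y1=1, Y2=1 are {G1 stuck-at-0, G3 stuck-at-0, G4 stuck-at-1, G5 stuck-at-0, G6 stuck-at-0, G7 stuck-at-0, G8 stuck-at-1}.
Test 2 (x1=0, x2=0, x3=1, x4=1, x5=1): fault-free G1=0, G2=0, G3=0, G4=0, G5=1, G6=1, G7=1, G8=0, G9=1, G10=1, G11=1 → Y1=0, Y2=1; observed Y1=0, Y2=1. Eliminates G4 stuck-at-1, G5 stuck-at-0, G6 stuck-at-0, G7 stuck-at-0, G8 stuck-at-1.
Test 3 (x1=1, x2=1, x3=0, x4=0, x5=1): fault-free G1=1, G2=0, G3=0, G4=1, G5=0, G6=1, G7=0, G8=1, G9=0, G10=0, G11=0 → Y1=1, Y2=0; observed Y1=1, Y2=0. Eliminates G1 stuck-at-0.
Only G3 stuck-at-0 is consistent with every test.

G3 stuck-at-0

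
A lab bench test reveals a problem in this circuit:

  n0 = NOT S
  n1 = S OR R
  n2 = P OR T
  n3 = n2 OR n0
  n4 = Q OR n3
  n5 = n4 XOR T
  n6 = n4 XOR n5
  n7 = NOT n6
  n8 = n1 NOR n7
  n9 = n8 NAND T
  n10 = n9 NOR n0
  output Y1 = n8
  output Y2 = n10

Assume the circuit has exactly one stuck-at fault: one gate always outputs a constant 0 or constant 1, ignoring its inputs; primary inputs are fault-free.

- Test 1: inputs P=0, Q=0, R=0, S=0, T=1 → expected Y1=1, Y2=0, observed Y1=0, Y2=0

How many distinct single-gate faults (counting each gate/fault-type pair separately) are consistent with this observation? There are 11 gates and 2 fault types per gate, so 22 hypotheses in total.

Fault-free: n0=1, n1=0, n2=1, n3=1, n4=1, n5=0, n6=1, n7=0, n8=1, n9=0, n10=0 → Y1=1, Y2=0. Observed Y1=0, Y2=0.
  n0: none of the 2 fault types match ✗
  n1: stuck-at-1 ✓; others ✗
  n2: none of the 2 fault types match ✗
  n3: none of the 2 fault types match ✗
  n4: none of the 2 fault types match ✗
  n5: stuck-at-1 ✓; others ✗
  n6: stuck-at-0 ✓; others ✗
  n7: stuck-at-1 ✓; others ✗
  n8: stuck-at-0 ✓; others ✗
  n9: none of the 2 fault types match ✗
  n10: none of the 2 fault types match ✗
Consistent faults: {n1 stuck-at-1, n5 stuck-at-1, n6 stuck-at-0, n7 stuck-at-1, n8 stuck-at-0} — 5 in all.

5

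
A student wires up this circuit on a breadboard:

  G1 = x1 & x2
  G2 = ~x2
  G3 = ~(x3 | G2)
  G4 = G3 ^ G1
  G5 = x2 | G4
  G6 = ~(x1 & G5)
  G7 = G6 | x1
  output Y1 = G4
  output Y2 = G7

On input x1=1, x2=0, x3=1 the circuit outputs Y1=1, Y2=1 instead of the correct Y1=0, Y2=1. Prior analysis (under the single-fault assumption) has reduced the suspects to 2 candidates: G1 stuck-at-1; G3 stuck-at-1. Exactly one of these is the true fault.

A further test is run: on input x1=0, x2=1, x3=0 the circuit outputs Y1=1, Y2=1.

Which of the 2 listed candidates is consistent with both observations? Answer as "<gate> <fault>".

G3 stuck-at-1

Evaluate each candidate on input x1=0, x2=1, x3=0:
  G1 stuck-at-1: G1=1 [stuck-at-1], G2=0, G3=1, G4=0, G5=1, G6=1, G7=1 → Y1=0, Y2=1 — eliminated
  G3 stuck-at-1: G1=0, G2=0, G3=1 [stuck-at-1], G4=1, G5=1, G6=1, G7=1 → Y1=1, Y2=1 — matches
Only G3 stuck-at-1 reproduces the observed Y1=1, Y2=1.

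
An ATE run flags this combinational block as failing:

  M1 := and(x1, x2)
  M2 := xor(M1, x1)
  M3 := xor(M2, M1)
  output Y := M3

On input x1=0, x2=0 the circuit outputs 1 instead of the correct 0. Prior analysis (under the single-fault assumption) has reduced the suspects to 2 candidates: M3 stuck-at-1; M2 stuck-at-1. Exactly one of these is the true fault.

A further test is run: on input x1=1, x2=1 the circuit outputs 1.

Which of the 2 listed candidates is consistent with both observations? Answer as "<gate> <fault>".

M3 stuck-at-1

Evaluate each candidate on input x1=1, x2=1:
  M3 stuck-at-1: M1=1, M2=0, M3=1 [stuck-at-1] → 1 — matches
  M2 stuck-at-1: M1=1, M2=1 [stuck-at-1], M3=0 → 0 — eliminated
Only M3 stuck-at-1 reproduces the observed 1.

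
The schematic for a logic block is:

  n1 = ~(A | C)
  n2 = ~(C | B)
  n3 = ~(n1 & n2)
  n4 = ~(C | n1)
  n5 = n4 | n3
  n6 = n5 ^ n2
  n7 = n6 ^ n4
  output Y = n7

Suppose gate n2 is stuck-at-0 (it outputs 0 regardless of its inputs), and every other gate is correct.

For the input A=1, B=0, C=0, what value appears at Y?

Propagate with n2 forced: n1=0, n2=0 [stuck-at-0], n3=1, n4=1, n5=1, n6=1, n7=0.
So Y = 0. (Without the fault it would be 1.)

0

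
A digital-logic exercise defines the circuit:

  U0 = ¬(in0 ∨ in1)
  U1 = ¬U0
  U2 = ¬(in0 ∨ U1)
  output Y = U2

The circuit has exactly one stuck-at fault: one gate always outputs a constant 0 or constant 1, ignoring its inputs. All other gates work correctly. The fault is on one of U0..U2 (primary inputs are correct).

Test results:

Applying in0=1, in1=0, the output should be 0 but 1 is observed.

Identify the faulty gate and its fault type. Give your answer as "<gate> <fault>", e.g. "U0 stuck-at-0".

Fault-free values for test 1 (in0=1, in1=0): U0=0, U1=1, U2=0, giving Y=0. Observed 1.
Test 1: faults giving observed 1 are {U2 stuck-at-1}.
Only U2 stuck-at-1 is consistent with every test.

U2 stuck-at-1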